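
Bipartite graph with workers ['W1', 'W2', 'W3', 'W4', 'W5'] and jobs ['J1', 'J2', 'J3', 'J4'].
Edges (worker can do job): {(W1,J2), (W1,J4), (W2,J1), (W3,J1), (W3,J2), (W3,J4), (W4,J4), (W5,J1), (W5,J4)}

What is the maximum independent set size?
Maximum independent set = 6

By König's theorem:
- Min vertex cover = Max matching = 3
- Max independent set = Total vertices - Min vertex cover
- Max independent set = 9 - 3 = 6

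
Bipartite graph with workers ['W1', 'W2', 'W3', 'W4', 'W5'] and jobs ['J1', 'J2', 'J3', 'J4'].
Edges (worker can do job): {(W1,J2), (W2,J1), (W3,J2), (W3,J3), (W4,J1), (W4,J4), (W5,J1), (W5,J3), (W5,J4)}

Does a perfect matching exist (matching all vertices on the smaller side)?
Yes, perfect matching exists (size 4)

Perfect matching: {(W1,J2), (W3,J3), (W4,J1), (W5,J4)}
All 4 vertices on the smaller side are matched.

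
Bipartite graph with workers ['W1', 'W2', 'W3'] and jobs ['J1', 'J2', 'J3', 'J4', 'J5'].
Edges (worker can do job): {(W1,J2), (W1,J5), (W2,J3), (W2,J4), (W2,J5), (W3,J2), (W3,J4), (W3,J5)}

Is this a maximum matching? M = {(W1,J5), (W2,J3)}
No, size 2 is not maximum

Proposed matching has size 2.
Maximum matching size for this graph: 3.

This is NOT maximum - can be improved to size 3.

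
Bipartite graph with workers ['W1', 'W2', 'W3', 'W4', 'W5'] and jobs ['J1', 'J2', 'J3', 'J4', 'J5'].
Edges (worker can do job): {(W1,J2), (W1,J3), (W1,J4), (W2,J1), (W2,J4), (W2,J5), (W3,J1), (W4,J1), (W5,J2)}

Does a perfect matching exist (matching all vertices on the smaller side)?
No, maximum matching has size 4 < 5

Maximum matching has size 4, need 5 for perfect matching.
Unmatched workers: ['W4']
Unmatched jobs: ['J3']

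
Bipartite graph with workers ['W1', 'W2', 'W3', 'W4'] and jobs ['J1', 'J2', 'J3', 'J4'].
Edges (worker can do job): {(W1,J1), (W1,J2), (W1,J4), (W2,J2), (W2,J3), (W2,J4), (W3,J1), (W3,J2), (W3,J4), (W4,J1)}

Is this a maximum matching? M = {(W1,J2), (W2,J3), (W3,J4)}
No, size 3 is not maximum

Proposed matching has size 3.
Maximum matching size for this graph: 4.

This is NOT maximum - can be improved to size 4.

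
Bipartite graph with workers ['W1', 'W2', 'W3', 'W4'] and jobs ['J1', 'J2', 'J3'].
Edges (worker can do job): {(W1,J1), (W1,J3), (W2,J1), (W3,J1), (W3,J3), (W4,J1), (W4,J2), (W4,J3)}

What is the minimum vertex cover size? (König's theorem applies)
Minimum vertex cover size = 3

By König's theorem: in bipartite graphs,
min vertex cover = max matching = 3

Maximum matching has size 3, so minimum vertex cover also has size 3.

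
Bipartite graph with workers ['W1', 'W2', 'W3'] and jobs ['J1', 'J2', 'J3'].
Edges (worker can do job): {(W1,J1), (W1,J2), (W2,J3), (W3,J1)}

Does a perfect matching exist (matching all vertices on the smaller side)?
Yes, perfect matching exists (size 3)

Perfect matching: {(W1,J2), (W2,J3), (W3,J1)}
All 3 vertices on the smaller side are matched.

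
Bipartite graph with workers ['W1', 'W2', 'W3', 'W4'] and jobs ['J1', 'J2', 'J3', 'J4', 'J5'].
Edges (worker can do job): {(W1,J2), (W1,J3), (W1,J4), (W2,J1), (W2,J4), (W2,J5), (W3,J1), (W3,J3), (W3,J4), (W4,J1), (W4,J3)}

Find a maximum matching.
Matching: {(W1,J2), (W2,J1), (W3,J4), (W4,J3)}

Maximum matching (size 4):
  W1 → J2
  W2 → J1
  W3 → J4
  W4 → J3

Each worker is assigned to at most one job, and each job to at most one worker.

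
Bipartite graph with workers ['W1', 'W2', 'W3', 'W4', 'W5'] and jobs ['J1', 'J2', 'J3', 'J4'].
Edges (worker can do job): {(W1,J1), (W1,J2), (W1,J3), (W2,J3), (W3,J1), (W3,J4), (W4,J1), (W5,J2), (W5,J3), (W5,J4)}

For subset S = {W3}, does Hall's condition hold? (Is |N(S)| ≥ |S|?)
Yes: |N(S)| = 2, |S| = 1

Subset S = {W3}
Neighbors N(S) = {J1, J4}

|N(S)| = 2, |S| = 1
Hall's condition: |N(S)| ≥ |S| is satisfied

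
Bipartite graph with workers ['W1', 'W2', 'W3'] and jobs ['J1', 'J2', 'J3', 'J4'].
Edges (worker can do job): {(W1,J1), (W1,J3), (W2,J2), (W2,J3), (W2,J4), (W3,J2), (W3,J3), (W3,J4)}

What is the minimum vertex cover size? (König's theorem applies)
Minimum vertex cover size = 3

By König's theorem: in bipartite graphs,
min vertex cover = max matching = 3

Maximum matching has size 3, so minimum vertex cover also has size 3.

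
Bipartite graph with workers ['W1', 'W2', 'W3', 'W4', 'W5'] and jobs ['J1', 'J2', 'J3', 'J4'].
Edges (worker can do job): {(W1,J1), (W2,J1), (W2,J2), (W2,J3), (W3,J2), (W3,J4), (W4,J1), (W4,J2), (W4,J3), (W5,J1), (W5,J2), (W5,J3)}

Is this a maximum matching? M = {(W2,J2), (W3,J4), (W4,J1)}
No, size 3 is not maximum

Proposed matching has size 3.
Maximum matching size for this graph: 4.

This is NOT maximum - can be improved to size 4.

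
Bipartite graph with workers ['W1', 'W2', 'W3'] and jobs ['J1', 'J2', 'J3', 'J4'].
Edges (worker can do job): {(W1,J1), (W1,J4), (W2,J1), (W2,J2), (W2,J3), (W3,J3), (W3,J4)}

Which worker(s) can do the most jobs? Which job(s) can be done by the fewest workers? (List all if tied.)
Most versatile: W2 (3 jobs); Least covered: J2 (1 workers)

Worker degrees (jobs they can do): W1:2, W2:3, W3:2
Job degrees (workers who can do it): J1:2, J2:1, J3:2, J4:2

Maximum worker degree is 3, achieved by: W2
Minimum job degree is 1, achieved by: J2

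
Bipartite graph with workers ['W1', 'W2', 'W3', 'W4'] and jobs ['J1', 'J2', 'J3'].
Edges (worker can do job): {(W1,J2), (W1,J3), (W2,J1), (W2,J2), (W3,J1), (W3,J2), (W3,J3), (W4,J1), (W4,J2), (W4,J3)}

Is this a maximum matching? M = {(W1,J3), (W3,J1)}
No, size 2 is not maximum

Proposed matching has size 2.
Maximum matching size for this graph: 3.

This is NOT maximum - can be improved to size 3.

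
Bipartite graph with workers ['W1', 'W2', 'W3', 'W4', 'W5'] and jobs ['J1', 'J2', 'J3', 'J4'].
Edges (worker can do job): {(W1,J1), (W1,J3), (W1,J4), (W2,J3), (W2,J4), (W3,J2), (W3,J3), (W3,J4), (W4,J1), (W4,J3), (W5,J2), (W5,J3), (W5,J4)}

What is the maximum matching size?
Maximum matching size = 4

Maximum matching: {(W1,J3), (W3,J2), (W4,J1), (W5,J4)}
Size: 4

This assigns 4 workers to 4 distinct jobs.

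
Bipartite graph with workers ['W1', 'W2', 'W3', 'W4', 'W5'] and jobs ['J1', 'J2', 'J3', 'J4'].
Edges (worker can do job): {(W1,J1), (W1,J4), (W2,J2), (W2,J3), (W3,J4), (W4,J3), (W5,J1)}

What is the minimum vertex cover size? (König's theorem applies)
Minimum vertex cover size = 4

By König's theorem: in bipartite graphs,
min vertex cover = max matching = 4

Maximum matching has size 4, so minimum vertex cover also has size 4.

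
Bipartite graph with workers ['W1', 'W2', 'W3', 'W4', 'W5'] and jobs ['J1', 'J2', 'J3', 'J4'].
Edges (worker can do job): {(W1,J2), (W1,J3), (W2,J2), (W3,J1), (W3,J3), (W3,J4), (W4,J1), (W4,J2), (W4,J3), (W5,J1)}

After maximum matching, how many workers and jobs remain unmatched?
Unmatched: 1 workers, 0 jobs

Maximum matching size: 4
Workers: 5 total, 4 matched, 1 unmatched
Jobs: 4 total, 4 matched, 0 unmatched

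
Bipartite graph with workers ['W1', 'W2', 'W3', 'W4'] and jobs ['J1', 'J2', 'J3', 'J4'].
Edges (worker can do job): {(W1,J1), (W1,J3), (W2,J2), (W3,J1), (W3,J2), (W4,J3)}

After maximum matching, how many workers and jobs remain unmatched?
Unmatched: 1 workers, 1 jobs

Maximum matching size: 3
Workers: 4 total, 3 matched, 1 unmatched
Jobs: 4 total, 3 matched, 1 unmatched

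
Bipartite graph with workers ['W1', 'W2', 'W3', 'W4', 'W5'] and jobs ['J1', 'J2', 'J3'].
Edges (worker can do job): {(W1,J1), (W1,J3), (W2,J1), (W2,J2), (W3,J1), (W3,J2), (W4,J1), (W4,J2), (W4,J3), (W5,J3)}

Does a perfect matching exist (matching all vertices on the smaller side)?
Yes, perfect matching exists (size 3)

Perfect matching: {(W3,J1), (W4,J2), (W5,J3)}
All 3 vertices on the smaller side are matched.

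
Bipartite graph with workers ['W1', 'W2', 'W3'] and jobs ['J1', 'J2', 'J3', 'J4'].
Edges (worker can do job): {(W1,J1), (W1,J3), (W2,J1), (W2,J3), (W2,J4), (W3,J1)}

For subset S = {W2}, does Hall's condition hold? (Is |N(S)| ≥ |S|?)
Yes: |N(S)| = 3, |S| = 1

Subset S = {W2}
Neighbors N(S) = {J1, J3, J4}

|N(S)| = 3, |S| = 1
Hall's condition: |N(S)| ≥ |S| is satisfied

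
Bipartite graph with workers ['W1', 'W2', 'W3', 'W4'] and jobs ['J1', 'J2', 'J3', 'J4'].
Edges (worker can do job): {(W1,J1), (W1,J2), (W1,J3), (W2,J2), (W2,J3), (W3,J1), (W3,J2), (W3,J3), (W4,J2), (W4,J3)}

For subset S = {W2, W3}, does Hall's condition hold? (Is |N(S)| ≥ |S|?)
Yes: |N(S)| = 3, |S| = 2

Subset S = {W2, W3}
Neighbors N(S) = {J1, J2, J3}

|N(S)| = 3, |S| = 2
Hall's condition: |N(S)| ≥ |S| is satisfied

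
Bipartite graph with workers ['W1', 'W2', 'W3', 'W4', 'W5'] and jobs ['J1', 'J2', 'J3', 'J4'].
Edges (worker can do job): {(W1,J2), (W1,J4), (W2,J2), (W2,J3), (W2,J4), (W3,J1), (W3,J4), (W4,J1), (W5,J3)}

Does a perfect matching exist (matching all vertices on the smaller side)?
Yes, perfect matching exists (size 4)

Perfect matching: {(W1,J4), (W2,J2), (W3,J1), (W5,J3)}
All 4 vertices on the smaller side are matched.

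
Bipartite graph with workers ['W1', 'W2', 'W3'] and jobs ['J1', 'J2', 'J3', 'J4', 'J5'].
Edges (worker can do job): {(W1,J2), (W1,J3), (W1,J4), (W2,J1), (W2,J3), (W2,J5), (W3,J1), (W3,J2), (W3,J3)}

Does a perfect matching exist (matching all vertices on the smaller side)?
Yes, perfect matching exists (size 3)

Perfect matching: {(W1,J3), (W2,J5), (W3,J1)}
All 3 vertices on the smaller side are matched.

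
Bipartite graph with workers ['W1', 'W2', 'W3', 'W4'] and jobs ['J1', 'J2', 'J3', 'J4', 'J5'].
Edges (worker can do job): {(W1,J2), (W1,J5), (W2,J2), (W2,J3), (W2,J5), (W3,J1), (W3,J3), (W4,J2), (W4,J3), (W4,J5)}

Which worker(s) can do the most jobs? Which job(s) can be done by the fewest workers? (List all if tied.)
Most versatile: W2, W4 (3 jobs); Least covered: J4 (0 workers)

Worker degrees (jobs they can do): W1:2, W2:3, W3:2, W4:3
Job degrees (workers who can do it): J1:1, J2:3, J3:3, J4:0, J5:3

Maximum worker degree is 3, achieved by: W2, W4
Minimum job degree is 0, achieved by: J4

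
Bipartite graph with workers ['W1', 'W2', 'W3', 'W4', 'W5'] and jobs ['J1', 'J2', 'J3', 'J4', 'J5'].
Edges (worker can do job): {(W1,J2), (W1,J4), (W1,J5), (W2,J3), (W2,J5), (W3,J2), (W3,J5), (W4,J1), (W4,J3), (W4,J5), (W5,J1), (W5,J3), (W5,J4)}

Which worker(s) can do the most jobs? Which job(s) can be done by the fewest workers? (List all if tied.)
Most versatile: W1, W4, W5 (3 jobs); Least covered: J1, J2, J4 (2 workers)

Worker degrees (jobs they can do): W1:3, W2:2, W3:2, W4:3, W5:3
Job degrees (workers who can do it): J1:2, J2:2, J3:3, J4:2, J5:4

Maximum worker degree is 3, achieved by: W1, W4, W5
Minimum job degree is 2, achieved by: J1, J2, J4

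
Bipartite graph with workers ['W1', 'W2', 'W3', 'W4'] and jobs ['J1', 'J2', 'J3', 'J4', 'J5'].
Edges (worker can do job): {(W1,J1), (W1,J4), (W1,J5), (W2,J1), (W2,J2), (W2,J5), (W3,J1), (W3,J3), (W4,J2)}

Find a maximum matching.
Matching: {(W1,J5), (W2,J1), (W3,J3), (W4,J2)}

Maximum matching (size 4):
  W1 → J5
  W2 → J1
  W3 → J3
  W4 → J2

Each worker is assigned to at most one job, and each job to at most one worker.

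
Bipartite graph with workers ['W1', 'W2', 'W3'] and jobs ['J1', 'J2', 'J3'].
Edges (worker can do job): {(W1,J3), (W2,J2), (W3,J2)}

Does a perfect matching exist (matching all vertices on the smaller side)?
No, maximum matching has size 2 < 3

Maximum matching has size 2, need 3 for perfect matching.
Unmatched workers: ['W2']
Unmatched jobs: ['J1']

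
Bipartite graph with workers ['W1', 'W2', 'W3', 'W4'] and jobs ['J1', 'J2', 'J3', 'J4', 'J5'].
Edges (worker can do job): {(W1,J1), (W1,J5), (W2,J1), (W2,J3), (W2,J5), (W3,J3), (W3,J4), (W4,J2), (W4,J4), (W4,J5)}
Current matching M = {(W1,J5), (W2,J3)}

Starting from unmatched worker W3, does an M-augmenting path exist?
Yes: W3 → J4

An M-augmenting path alternates non-matching / matching edges, starting and ending at unmatched vertices.
Path: W3 → J4
(J4 is unmatched in M, so the path is augmenting.)
Flipping edges along this path would increase |M| from 2 to 3.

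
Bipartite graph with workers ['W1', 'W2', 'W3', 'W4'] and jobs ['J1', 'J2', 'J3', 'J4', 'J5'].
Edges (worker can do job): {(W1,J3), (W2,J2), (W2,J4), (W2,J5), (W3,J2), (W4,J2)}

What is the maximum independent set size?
Maximum independent set = 6

By König's theorem:
- Min vertex cover = Max matching = 3
- Max independent set = Total vertices - Min vertex cover
- Max independent set = 9 - 3 = 6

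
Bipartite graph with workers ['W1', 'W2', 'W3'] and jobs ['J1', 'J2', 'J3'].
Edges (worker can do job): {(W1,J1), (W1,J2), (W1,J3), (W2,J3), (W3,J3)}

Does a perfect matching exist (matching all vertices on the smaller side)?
No, maximum matching has size 2 < 3

Maximum matching has size 2, need 3 for perfect matching.
Unmatched workers: ['W2']
Unmatched jobs: ['J2']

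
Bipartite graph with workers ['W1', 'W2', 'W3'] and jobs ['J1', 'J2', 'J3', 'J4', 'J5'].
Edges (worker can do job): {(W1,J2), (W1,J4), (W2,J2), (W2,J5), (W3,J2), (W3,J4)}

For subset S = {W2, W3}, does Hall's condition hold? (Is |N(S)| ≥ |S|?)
Yes: |N(S)| = 3, |S| = 2

Subset S = {W2, W3}
Neighbors N(S) = {J2, J4, J5}

|N(S)| = 3, |S| = 2
Hall's condition: |N(S)| ≥ |S| is satisfied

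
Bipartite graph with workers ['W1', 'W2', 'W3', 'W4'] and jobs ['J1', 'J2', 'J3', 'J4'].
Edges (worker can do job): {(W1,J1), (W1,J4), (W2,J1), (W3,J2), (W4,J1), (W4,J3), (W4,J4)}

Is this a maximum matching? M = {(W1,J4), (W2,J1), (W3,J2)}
No, size 3 is not maximum

Proposed matching has size 3.
Maximum matching size for this graph: 4.

This is NOT maximum - can be improved to size 4.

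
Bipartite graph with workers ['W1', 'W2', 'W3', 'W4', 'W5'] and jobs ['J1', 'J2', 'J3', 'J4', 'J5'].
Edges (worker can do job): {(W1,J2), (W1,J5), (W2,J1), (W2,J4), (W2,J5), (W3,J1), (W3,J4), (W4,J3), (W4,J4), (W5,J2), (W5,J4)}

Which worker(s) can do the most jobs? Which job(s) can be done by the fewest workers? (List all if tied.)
Most versatile: W2 (3 jobs); Least covered: J3 (1 workers)

Worker degrees (jobs they can do): W1:2, W2:3, W3:2, W4:2, W5:2
Job degrees (workers who can do it): J1:2, J2:2, J3:1, J4:4, J5:2

Maximum worker degree is 3, achieved by: W2
Minimum job degree is 1, achieved by: J3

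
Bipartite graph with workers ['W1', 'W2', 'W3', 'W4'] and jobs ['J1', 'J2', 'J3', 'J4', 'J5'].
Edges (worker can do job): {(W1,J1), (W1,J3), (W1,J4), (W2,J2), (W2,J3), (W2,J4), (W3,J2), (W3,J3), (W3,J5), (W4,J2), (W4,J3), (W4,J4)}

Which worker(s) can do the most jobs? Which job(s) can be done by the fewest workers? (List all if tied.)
Most versatile: W1, W2, W3, W4 (3 jobs); Least covered: J1, J5 (1 workers)

Worker degrees (jobs they can do): W1:3, W2:3, W3:3, W4:3
Job degrees (workers who can do it): J1:1, J2:3, J3:4, J4:3, J5:1

Maximum worker degree is 3, achieved by: W1, W2, W3, W4
Minimum job degree is 1, achieved by: J1, J5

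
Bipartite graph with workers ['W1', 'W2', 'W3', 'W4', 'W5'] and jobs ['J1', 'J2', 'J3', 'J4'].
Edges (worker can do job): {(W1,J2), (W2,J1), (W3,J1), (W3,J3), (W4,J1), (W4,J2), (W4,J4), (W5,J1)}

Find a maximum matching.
Matching: {(W1,J2), (W3,J3), (W4,J4), (W5,J1)}

Maximum matching (size 4):
  W1 → J2
  W3 → J3
  W4 → J4
  W5 → J1

Each worker is assigned to at most one job, and each job to at most one worker.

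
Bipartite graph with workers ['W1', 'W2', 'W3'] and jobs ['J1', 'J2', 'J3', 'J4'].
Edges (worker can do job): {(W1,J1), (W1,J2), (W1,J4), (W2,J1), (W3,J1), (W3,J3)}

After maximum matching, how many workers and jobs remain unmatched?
Unmatched: 0 workers, 1 jobs

Maximum matching size: 3
Workers: 3 total, 3 matched, 0 unmatched
Jobs: 4 total, 3 matched, 1 unmatched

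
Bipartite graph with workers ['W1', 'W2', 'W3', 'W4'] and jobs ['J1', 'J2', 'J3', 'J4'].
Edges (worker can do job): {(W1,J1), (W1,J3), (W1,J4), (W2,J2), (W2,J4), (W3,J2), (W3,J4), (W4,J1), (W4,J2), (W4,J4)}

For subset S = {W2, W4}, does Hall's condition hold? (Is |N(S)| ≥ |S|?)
Yes: |N(S)| = 3, |S| = 2

Subset S = {W2, W4}
Neighbors N(S) = {J1, J2, J4}

|N(S)| = 3, |S| = 2
Hall's condition: |N(S)| ≥ |S| is satisfied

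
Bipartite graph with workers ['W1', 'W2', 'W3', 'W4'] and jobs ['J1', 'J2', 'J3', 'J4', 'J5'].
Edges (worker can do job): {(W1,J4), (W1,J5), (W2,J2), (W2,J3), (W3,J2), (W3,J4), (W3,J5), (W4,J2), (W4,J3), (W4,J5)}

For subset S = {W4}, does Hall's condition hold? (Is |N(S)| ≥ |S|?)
Yes: |N(S)| = 3, |S| = 1

Subset S = {W4}
Neighbors N(S) = {J2, J3, J5}

|N(S)| = 3, |S| = 1
Hall's condition: |N(S)| ≥ |S| is satisfied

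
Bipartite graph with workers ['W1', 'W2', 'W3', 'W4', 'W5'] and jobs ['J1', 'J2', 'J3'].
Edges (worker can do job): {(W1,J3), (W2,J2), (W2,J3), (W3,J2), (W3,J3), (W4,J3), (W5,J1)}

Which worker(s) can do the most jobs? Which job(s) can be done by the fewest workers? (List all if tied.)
Most versatile: W2, W3 (2 jobs); Least covered: J1 (1 workers)

Worker degrees (jobs they can do): W1:1, W2:2, W3:2, W4:1, W5:1
Job degrees (workers who can do it): J1:1, J2:2, J3:4

Maximum worker degree is 2, achieved by: W2, W3
Minimum job degree is 1, achieved by: J1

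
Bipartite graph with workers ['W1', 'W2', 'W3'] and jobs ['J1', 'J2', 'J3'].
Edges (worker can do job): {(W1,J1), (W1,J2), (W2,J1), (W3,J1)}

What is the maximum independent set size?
Maximum independent set = 4

By König's theorem:
- Min vertex cover = Max matching = 2
- Max independent set = Total vertices - Min vertex cover
- Max independent set = 6 - 2 = 4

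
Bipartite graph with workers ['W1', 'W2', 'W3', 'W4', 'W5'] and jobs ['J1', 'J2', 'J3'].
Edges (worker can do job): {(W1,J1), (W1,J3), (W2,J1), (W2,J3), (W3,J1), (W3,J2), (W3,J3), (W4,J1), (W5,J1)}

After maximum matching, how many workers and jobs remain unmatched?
Unmatched: 2 workers, 0 jobs

Maximum matching size: 3
Workers: 5 total, 3 matched, 2 unmatched
Jobs: 3 total, 3 matched, 0 unmatched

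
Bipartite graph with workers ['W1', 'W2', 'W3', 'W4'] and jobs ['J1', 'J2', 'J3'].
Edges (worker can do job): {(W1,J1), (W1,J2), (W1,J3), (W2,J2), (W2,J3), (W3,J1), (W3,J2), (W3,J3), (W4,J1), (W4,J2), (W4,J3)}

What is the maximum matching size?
Maximum matching size = 3

Maximum matching: {(W1,J1), (W3,J3), (W4,J2)}
Size: 3

This assigns 3 workers to 3 distinct jobs.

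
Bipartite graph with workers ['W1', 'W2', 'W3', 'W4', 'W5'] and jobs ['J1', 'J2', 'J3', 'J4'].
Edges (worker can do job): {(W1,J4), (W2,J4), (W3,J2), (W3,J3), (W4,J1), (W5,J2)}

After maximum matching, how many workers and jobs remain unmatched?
Unmatched: 1 workers, 0 jobs

Maximum matching size: 4
Workers: 5 total, 4 matched, 1 unmatched
Jobs: 4 total, 4 matched, 0 unmatched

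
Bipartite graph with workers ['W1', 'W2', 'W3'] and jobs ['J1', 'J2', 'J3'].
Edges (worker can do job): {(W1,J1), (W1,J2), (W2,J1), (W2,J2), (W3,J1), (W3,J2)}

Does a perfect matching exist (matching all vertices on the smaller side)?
No, maximum matching has size 2 < 3

Maximum matching has size 2, need 3 for perfect matching.
Unmatched workers: ['W2']
Unmatched jobs: ['J3']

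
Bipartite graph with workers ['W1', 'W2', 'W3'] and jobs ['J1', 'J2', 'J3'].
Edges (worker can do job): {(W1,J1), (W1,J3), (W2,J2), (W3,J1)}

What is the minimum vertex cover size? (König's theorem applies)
Minimum vertex cover size = 3

By König's theorem: in bipartite graphs,
min vertex cover = max matching = 3

Maximum matching has size 3, so minimum vertex cover also has size 3.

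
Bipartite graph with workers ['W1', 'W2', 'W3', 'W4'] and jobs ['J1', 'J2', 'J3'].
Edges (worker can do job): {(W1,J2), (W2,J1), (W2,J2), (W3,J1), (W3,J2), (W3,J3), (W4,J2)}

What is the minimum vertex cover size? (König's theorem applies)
Minimum vertex cover size = 3

By König's theorem: in bipartite graphs,
min vertex cover = max matching = 3

Maximum matching has size 3, so minimum vertex cover also has size 3.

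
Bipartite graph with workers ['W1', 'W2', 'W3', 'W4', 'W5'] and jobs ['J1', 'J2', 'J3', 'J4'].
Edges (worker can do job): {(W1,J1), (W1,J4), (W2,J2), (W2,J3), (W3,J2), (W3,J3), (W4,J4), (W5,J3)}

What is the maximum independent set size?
Maximum independent set = 5

By König's theorem:
- Min vertex cover = Max matching = 4
- Max independent set = Total vertices - Min vertex cover
- Max independent set = 9 - 4 = 5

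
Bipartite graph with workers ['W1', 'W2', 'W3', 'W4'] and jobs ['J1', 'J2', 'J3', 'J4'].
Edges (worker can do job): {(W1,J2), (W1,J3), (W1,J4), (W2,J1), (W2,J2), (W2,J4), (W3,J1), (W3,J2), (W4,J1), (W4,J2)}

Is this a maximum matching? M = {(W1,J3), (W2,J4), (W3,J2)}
No, size 3 is not maximum

Proposed matching has size 3.
Maximum matching size for this graph: 4.

This is NOT maximum - can be improved to size 4.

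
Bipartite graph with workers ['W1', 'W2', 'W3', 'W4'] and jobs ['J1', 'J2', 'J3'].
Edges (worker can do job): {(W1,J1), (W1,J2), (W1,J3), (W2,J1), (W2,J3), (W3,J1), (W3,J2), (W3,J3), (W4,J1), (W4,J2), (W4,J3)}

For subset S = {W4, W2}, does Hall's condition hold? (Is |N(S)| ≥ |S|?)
Yes: |N(S)| = 3, |S| = 2

Subset S = {W4, W2}
Neighbors N(S) = {J1, J2, J3}

|N(S)| = 3, |S| = 2
Hall's condition: |N(S)| ≥ |S| is satisfied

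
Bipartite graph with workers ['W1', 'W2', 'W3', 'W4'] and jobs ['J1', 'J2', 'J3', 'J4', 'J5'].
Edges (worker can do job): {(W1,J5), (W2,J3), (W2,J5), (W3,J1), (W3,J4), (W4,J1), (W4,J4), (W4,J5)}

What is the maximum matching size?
Maximum matching size = 4

Maximum matching: {(W1,J5), (W2,J3), (W3,J1), (W4,J4)}
Size: 4

This assigns 4 workers to 4 distinct jobs.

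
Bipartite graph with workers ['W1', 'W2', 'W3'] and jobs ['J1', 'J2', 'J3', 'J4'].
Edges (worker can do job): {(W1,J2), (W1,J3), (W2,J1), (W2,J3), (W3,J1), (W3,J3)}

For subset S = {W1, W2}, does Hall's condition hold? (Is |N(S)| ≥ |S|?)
Yes: |N(S)| = 3, |S| = 2

Subset S = {W1, W2}
Neighbors N(S) = {J1, J2, J3}

|N(S)| = 3, |S| = 2
Hall's condition: |N(S)| ≥ |S| is satisfied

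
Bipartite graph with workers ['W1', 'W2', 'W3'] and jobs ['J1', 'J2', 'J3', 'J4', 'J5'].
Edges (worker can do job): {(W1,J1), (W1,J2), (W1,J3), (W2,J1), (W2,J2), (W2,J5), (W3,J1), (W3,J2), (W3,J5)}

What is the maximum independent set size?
Maximum independent set = 5

By König's theorem:
- Min vertex cover = Max matching = 3
- Max independent set = Total vertices - Min vertex cover
- Max independent set = 8 - 3 = 5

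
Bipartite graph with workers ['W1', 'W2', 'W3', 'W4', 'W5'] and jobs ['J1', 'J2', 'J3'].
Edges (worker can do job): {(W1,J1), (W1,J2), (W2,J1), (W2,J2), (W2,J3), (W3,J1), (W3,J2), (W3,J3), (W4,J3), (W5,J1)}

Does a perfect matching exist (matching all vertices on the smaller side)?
Yes, perfect matching exists (size 3)

Perfect matching: {(W1,J2), (W3,J1), (W4,J3)}
All 3 vertices on the smaller side are matched.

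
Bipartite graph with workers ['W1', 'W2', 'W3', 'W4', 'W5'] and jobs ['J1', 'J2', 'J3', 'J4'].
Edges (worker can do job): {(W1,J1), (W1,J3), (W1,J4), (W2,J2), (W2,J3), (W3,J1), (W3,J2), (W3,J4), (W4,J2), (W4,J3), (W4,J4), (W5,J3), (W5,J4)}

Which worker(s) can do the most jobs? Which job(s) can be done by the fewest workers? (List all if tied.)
Most versatile: W1, W3, W4 (3 jobs); Least covered: J1 (2 workers)

Worker degrees (jobs they can do): W1:3, W2:2, W3:3, W4:3, W5:2
Job degrees (workers who can do it): J1:2, J2:3, J3:4, J4:4

Maximum worker degree is 3, achieved by: W1, W3, W4
Minimum job degree is 2, achieved by: J1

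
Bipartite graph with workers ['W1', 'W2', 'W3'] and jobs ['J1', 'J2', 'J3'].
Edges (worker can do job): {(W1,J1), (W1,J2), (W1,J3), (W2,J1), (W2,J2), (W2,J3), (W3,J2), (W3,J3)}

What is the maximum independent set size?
Maximum independent set = 3

By König's theorem:
- Min vertex cover = Max matching = 3
- Max independent set = Total vertices - Min vertex cover
- Max independent set = 6 - 3 = 3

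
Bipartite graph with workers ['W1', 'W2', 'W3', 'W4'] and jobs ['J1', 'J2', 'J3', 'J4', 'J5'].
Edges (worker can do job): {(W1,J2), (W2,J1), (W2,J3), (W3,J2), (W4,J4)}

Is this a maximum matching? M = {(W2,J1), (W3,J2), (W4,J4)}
Yes, size 3 is maximum

Proposed matching has size 3.
Maximum matching size for this graph: 3.

This is a maximum matching.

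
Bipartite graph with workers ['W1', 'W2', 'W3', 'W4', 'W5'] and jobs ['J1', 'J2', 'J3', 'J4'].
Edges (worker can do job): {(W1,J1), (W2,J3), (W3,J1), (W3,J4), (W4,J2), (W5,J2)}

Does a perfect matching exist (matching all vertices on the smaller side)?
Yes, perfect matching exists (size 4)

Perfect matching: {(W1,J1), (W2,J3), (W3,J4), (W5,J2)}
All 4 vertices on the smaller side are matched.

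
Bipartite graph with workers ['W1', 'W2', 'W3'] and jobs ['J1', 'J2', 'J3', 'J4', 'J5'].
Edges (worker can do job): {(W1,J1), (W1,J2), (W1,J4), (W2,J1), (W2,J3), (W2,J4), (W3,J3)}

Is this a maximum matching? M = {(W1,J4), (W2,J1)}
No, size 2 is not maximum

Proposed matching has size 2.
Maximum matching size for this graph: 3.

This is NOT maximum - can be improved to size 3.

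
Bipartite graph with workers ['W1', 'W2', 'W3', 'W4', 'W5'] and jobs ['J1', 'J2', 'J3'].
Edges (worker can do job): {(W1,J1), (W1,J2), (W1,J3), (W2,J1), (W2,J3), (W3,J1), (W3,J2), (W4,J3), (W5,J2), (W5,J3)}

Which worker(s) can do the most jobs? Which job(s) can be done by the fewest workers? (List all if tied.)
Most versatile: W1 (3 jobs); Least covered: J1, J2 (3 workers)

Worker degrees (jobs they can do): W1:3, W2:2, W3:2, W4:1, W5:2
Job degrees (workers who can do it): J1:3, J2:3, J3:4

Maximum worker degree is 3, achieved by: W1
Minimum job degree is 3, achieved by: J1, J2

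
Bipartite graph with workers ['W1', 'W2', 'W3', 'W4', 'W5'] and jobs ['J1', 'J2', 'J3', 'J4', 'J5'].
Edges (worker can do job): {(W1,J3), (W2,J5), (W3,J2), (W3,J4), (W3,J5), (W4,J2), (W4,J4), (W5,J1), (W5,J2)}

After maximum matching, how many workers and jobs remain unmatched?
Unmatched: 0 workers, 0 jobs

Maximum matching size: 5
Workers: 5 total, 5 matched, 0 unmatched
Jobs: 5 total, 5 matched, 0 unmatched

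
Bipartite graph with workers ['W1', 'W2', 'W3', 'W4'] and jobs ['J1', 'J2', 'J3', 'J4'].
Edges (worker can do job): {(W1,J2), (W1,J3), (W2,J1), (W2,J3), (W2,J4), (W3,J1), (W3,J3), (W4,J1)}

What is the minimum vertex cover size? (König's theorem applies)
Minimum vertex cover size = 4

By König's theorem: in bipartite graphs,
min vertex cover = max matching = 4

Maximum matching has size 4, so minimum vertex cover also has size 4.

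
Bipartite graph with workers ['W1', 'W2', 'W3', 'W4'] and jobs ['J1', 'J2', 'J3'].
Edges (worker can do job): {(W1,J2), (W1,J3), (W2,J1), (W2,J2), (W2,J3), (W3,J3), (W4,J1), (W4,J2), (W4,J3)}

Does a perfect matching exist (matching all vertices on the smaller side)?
Yes, perfect matching exists (size 3)

Perfect matching: {(W1,J2), (W3,J3), (W4,J1)}
All 3 vertices on the smaller side are matched.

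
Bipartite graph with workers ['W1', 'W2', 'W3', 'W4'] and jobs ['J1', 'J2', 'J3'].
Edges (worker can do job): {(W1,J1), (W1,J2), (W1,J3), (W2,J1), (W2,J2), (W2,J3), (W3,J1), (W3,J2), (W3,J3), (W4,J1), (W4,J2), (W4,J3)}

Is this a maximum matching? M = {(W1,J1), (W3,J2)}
No, size 2 is not maximum

Proposed matching has size 2.
Maximum matching size for this graph: 3.

This is NOT maximum - can be improved to size 3.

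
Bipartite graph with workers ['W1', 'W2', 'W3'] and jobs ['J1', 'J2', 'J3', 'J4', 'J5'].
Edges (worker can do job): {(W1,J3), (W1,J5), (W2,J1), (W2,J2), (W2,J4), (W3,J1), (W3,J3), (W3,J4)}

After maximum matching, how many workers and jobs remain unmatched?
Unmatched: 0 workers, 2 jobs

Maximum matching size: 3
Workers: 3 total, 3 matched, 0 unmatched
Jobs: 5 total, 3 matched, 2 unmatched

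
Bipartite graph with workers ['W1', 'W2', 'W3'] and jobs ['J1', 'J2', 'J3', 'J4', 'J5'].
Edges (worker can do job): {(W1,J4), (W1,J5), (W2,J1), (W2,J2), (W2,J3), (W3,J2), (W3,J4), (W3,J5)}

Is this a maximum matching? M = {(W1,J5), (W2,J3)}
No, size 2 is not maximum

Proposed matching has size 2.
Maximum matching size for this graph: 3.

This is NOT maximum - can be improved to size 3.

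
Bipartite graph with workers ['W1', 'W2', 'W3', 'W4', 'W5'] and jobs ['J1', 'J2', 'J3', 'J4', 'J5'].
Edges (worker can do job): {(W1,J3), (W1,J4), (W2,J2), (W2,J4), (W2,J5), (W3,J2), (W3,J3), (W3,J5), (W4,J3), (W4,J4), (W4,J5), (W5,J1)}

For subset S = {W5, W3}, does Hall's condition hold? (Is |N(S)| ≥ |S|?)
Yes: |N(S)| = 4, |S| = 2

Subset S = {W5, W3}
Neighbors N(S) = {J1, J2, J3, J5}

|N(S)| = 4, |S| = 2
Hall's condition: |N(S)| ≥ |S| is satisfied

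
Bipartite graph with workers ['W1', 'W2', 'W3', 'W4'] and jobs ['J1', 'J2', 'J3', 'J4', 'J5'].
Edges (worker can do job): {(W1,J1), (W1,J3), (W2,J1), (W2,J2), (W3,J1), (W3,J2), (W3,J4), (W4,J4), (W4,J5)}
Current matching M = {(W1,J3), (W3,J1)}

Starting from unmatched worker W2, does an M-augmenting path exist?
Yes: W2 → J1 → W3 → J4

An M-augmenting path alternates non-matching / matching edges, starting and ending at unmatched vertices.
Path: W2 → J1 → W3 → J4
(J4 is unmatched in M, so the path is augmenting.)
Flipping edges along this path would increase |M| from 2 to 3.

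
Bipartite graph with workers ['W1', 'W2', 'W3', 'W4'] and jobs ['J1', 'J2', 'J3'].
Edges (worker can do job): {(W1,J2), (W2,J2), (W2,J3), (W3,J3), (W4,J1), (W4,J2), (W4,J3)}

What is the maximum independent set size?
Maximum independent set = 4

By König's theorem:
- Min vertex cover = Max matching = 3
- Max independent set = Total vertices - Min vertex cover
- Max independent set = 7 - 3 = 4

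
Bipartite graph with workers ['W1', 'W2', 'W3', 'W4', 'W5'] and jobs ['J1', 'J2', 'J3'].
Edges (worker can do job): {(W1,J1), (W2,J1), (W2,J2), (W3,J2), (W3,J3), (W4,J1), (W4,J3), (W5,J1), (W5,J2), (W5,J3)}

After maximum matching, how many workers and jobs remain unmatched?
Unmatched: 2 workers, 0 jobs

Maximum matching size: 3
Workers: 5 total, 3 matched, 2 unmatched
Jobs: 3 total, 3 matched, 0 unmatched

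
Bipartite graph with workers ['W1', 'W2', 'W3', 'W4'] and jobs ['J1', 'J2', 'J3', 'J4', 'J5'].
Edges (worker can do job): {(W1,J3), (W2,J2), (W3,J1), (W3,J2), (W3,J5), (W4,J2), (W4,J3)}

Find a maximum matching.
Matching: {(W2,J2), (W3,J1), (W4,J3)}

Maximum matching (size 3):
  W2 → J2
  W3 → J1
  W4 → J3

Each worker is assigned to at most one job, and each job to at most one worker.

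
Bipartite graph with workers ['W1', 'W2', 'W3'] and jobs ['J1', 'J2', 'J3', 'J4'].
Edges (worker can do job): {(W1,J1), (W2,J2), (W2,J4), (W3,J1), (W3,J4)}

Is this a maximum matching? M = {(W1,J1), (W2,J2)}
No, size 2 is not maximum

Proposed matching has size 2.
Maximum matching size for this graph: 3.

This is NOT maximum - can be improved to size 3.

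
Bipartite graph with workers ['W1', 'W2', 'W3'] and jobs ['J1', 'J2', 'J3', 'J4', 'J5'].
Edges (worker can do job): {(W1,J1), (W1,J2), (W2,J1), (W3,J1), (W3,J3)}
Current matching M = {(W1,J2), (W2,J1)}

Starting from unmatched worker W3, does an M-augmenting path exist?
Yes: W3 → J3

An M-augmenting path alternates non-matching / matching edges, starting and ending at unmatched vertices.
Path: W3 → J3
(J3 is unmatched in M, so the path is augmenting.)
Flipping edges along this path would increase |M| from 2 to 3.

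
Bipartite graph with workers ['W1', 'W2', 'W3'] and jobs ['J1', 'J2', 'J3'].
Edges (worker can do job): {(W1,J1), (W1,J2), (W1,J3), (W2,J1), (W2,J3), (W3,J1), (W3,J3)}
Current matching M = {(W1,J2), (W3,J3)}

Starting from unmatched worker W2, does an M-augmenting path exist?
Yes: W2 → J3 → W3 → J1

An M-augmenting path alternates non-matching / matching edges, starting and ending at unmatched vertices.
Path: W2 → J3 → W3 → J1
(J1 is unmatched in M, so the path is augmenting.)
Flipping edges along this path would increase |M| from 2 to 3.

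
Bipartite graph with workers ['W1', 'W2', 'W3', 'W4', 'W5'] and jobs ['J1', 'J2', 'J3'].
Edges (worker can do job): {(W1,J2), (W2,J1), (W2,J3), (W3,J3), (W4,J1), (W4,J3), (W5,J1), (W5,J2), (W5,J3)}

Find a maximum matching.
Matching: {(W3,J3), (W4,J1), (W5,J2)}

Maximum matching (size 3):
  W3 → J3
  W4 → J1
  W5 → J2

Each worker is assigned to at most one job, and each job to at most one worker.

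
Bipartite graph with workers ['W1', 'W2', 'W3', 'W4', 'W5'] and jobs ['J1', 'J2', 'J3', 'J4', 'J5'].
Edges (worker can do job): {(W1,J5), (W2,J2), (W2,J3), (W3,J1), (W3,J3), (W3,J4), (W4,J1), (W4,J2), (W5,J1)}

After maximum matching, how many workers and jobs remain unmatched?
Unmatched: 0 workers, 0 jobs

Maximum matching size: 5
Workers: 5 total, 5 matched, 0 unmatched
Jobs: 5 total, 5 matched, 0 unmatched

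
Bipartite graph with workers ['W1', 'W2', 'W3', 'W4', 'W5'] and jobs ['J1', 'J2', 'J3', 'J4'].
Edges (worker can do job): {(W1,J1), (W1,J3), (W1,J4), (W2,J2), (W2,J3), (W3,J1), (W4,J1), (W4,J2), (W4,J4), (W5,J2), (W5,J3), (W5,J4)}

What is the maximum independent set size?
Maximum independent set = 5

By König's theorem:
- Min vertex cover = Max matching = 4
- Max independent set = Total vertices - Min vertex cover
- Max independent set = 9 - 4 = 5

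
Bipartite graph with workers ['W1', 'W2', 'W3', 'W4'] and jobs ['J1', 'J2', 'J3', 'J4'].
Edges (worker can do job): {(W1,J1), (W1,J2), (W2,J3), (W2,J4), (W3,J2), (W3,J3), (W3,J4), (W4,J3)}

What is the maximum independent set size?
Maximum independent set = 4

By König's theorem:
- Min vertex cover = Max matching = 4
- Max independent set = Total vertices - Min vertex cover
- Max independent set = 8 - 4 = 4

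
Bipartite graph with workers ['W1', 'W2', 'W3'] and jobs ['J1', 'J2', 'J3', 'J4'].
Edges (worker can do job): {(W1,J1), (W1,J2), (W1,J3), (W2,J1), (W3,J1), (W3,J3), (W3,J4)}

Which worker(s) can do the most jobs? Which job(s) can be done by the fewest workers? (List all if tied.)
Most versatile: W1, W3 (3 jobs); Least covered: J2, J4 (1 workers)

Worker degrees (jobs they can do): W1:3, W2:1, W3:3
Job degrees (workers who can do it): J1:3, J2:1, J3:2, J4:1

Maximum worker degree is 3, achieved by: W1, W3
Minimum job degree is 1, achieved by: J2, J4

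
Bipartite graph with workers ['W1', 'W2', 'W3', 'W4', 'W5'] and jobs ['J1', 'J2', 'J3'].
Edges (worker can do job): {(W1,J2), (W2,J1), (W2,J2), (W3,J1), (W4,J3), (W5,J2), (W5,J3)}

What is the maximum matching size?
Maximum matching size = 3

Maximum matching: {(W1,J2), (W3,J1), (W5,J3)}
Size: 3

This assigns 3 workers to 3 distinct jobs.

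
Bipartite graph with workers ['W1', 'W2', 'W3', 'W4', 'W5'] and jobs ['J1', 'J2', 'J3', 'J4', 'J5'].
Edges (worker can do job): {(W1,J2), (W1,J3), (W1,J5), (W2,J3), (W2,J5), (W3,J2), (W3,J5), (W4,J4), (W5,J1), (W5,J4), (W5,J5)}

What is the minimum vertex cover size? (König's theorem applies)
Minimum vertex cover size = 5

By König's theorem: in bipartite graphs,
min vertex cover = max matching = 5

Maximum matching has size 5, so minimum vertex cover also has size 5.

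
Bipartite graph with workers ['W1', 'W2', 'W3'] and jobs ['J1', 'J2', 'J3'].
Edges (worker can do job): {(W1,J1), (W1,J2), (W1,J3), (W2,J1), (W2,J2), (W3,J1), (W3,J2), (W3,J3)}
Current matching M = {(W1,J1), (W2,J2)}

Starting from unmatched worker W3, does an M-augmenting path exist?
Yes: W3 → J3

An M-augmenting path alternates non-matching / matching edges, starting and ending at unmatched vertices.
Path: W3 → J3
(J3 is unmatched in M, so the path is augmenting.)
Flipping edges along this path would increase |M| from 2 to 3.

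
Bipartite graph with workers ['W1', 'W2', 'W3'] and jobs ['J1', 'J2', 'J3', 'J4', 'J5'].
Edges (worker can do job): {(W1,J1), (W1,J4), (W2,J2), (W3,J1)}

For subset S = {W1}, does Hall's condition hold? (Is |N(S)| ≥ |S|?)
Yes: |N(S)| = 2, |S| = 1

Subset S = {W1}
Neighbors N(S) = {J1, J4}

|N(S)| = 2, |S| = 1
Hall's condition: |N(S)| ≥ |S| is satisfied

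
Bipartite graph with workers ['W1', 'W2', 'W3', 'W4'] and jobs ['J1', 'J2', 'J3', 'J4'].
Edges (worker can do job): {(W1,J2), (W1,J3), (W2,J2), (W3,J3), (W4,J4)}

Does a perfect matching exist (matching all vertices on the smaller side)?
No, maximum matching has size 3 < 4

Maximum matching has size 3, need 4 for perfect matching.
Unmatched workers: ['W2']
Unmatched jobs: ['J1']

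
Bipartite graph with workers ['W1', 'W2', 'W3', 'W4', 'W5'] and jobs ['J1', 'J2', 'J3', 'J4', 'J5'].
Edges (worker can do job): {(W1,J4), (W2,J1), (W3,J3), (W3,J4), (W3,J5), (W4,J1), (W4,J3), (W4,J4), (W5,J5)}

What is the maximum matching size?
Maximum matching size = 4

Maximum matching: {(W2,J1), (W3,J4), (W4,J3), (W5,J5)}
Size: 4

This assigns 4 workers to 4 distinct jobs.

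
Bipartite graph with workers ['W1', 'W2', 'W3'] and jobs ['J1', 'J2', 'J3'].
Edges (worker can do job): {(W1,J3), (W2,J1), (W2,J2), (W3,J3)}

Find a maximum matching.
Matching: {(W2,J2), (W3,J3)}

Maximum matching (size 2):
  W2 → J2
  W3 → J3

Each worker is assigned to at most one job, and each job to at most one worker.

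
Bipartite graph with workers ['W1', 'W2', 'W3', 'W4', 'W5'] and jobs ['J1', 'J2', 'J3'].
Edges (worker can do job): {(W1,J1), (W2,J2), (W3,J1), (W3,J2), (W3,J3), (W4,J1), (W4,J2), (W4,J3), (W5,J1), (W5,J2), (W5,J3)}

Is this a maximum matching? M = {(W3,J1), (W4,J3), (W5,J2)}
Yes, size 3 is maximum

Proposed matching has size 3.
Maximum matching size for this graph: 3.

This is a maximum matching.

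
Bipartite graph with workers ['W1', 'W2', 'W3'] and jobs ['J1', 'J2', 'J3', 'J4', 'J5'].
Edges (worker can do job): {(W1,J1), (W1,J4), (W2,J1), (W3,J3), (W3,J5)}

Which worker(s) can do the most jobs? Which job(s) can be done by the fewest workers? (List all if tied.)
Most versatile: W1, W3 (2 jobs); Least covered: J2 (0 workers)

Worker degrees (jobs they can do): W1:2, W2:1, W3:2
Job degrees (workers who can do it): J1:2, J2:0, J3:1, J4:1, J5:1

Maximum worker degree is 2, achieved by: W1, W3
Minimum job degree is 0, achieved by: J2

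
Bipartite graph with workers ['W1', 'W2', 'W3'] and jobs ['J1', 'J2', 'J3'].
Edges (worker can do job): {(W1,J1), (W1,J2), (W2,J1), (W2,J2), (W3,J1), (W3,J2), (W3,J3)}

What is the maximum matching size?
Maximum matching size = 3

Maximum matching: {(W1,J2), (W2,J1), (W3,J3)}
Size: 3

This assigns 3 workers to 3 distinct jobs.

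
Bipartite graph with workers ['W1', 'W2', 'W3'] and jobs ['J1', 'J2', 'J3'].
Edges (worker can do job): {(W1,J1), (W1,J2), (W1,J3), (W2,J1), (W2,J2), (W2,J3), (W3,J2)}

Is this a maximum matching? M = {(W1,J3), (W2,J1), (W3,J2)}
Yes, size 3 is maximum

Proposed matching has size 3.
Maximum matching size for this graph: 3.

This is a maximum matching.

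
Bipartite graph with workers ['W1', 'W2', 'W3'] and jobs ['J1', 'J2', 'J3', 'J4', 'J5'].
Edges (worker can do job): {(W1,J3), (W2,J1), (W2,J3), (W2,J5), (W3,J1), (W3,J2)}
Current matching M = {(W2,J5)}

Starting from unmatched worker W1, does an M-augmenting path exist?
Yes: W1 → J3

An M-augmenting path alternates non-matching / matching edges, starting and ending at unmatched vertices.
Path: W1 → J3
(J3 is unmatched in M, so the path is augmenting.)
Flipping edges along this path would increase |M| from 1 to 2.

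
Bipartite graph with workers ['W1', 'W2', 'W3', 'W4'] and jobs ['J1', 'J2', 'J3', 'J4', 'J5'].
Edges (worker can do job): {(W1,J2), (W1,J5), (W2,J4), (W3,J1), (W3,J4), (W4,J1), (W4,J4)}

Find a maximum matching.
Matching: {(W1,J2), (W3,J4), (W4,J1)}

Maximum matching (size 3):
  W1 → J2
  W3 → J4
  W4 → J1

Each worker is assigned to at most one job, and each job to at most one worker.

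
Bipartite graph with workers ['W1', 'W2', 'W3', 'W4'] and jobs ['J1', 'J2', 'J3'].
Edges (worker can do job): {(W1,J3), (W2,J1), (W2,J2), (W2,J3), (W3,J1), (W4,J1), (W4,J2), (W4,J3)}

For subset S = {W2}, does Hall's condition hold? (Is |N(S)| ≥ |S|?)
Yes: |N(S)| = 3, |S| = 1

Subset S = {W2}
Neighbors N(S) = {J1, J2, J3}

|N(S)| = 3, |S| = 1
Hall's condition: |N(S)| ≥ |S| is satisfied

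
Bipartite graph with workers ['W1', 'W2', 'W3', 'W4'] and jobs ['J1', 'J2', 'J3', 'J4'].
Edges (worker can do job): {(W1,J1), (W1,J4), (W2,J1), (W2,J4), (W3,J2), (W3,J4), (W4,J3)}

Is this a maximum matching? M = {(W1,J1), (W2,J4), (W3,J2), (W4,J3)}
Yes, size 4 is maximum

Proposed matching has size 4.
Maximum matching size for this graph: 4.

This is a maximum matching.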